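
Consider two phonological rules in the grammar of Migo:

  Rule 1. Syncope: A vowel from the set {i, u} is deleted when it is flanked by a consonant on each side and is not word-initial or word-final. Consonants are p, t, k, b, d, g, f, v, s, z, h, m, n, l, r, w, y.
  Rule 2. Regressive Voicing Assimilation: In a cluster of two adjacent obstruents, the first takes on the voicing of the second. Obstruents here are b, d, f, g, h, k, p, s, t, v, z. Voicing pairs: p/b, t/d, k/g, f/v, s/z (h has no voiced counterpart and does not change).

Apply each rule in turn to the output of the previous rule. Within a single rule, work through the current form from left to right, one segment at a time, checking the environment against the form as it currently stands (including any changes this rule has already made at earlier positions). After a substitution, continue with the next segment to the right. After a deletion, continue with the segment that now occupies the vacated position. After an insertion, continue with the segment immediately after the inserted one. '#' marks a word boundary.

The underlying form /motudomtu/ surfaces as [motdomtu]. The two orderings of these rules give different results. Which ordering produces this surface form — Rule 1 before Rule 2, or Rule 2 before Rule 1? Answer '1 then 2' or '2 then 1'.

2 then 1

Order 1 then 2:
  1 Syncope: [motudomtu] → [motdomtu]
  2 Regressive Voicing Assimilation: [motdomtu] → [moddomtu]
  result: [moddomtu]
Order 2 then 1:
  2 Regressive Voicing Assimilation: no change — [motudomtu]
  1 Syncope: [motudomtu] → [motdomtu]
  result: [motdomtu]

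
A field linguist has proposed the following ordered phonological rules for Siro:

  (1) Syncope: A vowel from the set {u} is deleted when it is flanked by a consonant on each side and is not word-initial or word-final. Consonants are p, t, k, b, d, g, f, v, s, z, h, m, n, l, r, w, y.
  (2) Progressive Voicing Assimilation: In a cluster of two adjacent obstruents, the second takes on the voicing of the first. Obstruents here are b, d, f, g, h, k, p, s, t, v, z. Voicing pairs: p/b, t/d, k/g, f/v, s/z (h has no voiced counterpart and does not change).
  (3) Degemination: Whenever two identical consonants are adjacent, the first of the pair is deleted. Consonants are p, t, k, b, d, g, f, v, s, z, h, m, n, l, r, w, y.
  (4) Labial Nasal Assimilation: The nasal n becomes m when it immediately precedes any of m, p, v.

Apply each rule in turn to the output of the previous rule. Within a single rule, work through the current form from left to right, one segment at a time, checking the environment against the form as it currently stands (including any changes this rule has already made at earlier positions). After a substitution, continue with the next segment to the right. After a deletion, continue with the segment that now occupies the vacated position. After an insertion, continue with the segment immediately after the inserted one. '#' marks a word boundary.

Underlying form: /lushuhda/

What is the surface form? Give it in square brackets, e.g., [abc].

(1) Syncope: [lushuhda] → [lshhda]
(2) Progressive Voicing Assimilation: [lshhda] → [lshhta]
(3) Degemination: [lshhta] → [lshta]
(4) Labial Nasal Assimilation: no change — [lshta]

[lshta]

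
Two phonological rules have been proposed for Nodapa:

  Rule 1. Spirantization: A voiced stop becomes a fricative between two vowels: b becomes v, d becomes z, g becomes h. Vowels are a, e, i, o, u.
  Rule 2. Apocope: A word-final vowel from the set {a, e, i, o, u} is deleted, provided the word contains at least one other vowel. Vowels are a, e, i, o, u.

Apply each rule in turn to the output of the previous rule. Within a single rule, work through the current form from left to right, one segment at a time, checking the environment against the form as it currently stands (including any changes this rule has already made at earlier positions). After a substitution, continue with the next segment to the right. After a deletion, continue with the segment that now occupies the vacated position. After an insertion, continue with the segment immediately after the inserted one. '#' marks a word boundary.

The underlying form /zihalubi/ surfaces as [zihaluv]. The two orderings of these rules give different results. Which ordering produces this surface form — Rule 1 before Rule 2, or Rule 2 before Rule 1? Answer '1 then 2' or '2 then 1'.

Order 1 then 2:
  1 Spirantization: [zihalubi] → [zihaluvi]
  2 Apocope: [zihaluvi] → [zihaluv]
  result: [zihaluv]
Order 2 then 1:
  2 Apocope: [zihalubi] → [zihalub]
  1 Spirantization: no change — [zihalub]
  result: [zihalub]

1 then 2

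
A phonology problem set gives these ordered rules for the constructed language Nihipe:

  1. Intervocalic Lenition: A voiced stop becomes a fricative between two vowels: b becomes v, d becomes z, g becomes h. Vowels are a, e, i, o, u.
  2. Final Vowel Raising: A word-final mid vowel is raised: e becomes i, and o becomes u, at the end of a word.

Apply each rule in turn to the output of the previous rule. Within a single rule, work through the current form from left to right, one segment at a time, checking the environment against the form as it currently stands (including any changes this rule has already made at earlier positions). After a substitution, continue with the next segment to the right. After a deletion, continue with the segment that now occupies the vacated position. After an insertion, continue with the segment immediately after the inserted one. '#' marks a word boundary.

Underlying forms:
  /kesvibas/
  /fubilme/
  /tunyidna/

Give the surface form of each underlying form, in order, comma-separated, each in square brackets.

[kesvivas], [fuvilmi], [tunyidna]

/kesvibas/:
  1 Intervocalic Lenition: [kesvibas] → [kesvivas]
  2 Final Vowel Raising: no change — [kesvivas]
/fubilme/:
  1 Intervocalic Lenition: [fubilme] → [fuvilme]
  2 Final Vowel Raising: [fuvilme] → [fuvilmi]
/tunyidna/:
  1 Intervocalic Lenition: no change — [tunyidna]
  2 Final Vowel Raising: no change — [tunyidna]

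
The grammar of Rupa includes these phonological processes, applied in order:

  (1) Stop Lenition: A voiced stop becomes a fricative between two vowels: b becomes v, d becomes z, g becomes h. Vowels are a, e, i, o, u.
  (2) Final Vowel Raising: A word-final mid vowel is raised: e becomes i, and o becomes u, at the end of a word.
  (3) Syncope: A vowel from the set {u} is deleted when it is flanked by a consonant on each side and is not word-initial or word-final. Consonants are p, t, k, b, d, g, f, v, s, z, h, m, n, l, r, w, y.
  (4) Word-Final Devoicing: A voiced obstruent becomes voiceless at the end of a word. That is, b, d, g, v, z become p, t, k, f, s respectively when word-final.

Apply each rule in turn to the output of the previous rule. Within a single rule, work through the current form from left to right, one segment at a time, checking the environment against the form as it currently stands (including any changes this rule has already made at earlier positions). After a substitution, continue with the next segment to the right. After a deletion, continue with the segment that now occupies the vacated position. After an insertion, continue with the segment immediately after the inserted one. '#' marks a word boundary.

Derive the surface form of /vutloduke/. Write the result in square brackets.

(1) Stop Lenition: [vutloduke] → [vutlozuke]
(2) Final Vowel Raising: [vutlozuke] → [vutlozuki]
(3) Syncope: [vutlozuki] → [vtlozki]
(4) Word-Final Devoicing: no change — [vtlozki]

[vtlozki]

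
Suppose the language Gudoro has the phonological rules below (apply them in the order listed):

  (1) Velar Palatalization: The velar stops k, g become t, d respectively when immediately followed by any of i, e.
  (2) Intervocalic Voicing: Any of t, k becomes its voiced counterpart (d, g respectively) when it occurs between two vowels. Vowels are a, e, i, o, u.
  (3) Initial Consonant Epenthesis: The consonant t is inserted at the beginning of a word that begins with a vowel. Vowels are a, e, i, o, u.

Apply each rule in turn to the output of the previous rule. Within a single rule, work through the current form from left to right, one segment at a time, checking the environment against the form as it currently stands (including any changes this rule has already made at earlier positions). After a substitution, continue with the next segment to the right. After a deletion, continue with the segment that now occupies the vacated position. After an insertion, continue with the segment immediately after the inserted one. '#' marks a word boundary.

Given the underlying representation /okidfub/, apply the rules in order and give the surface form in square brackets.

[todidfub]

(1) Velar Palatalization: [okidfub] → [otidfub]
(2) Intervocalic Voicing: [otidfub] → [odidfub]
(3) Initial Consonant Epenthesis: [odidfub] → [todidfub]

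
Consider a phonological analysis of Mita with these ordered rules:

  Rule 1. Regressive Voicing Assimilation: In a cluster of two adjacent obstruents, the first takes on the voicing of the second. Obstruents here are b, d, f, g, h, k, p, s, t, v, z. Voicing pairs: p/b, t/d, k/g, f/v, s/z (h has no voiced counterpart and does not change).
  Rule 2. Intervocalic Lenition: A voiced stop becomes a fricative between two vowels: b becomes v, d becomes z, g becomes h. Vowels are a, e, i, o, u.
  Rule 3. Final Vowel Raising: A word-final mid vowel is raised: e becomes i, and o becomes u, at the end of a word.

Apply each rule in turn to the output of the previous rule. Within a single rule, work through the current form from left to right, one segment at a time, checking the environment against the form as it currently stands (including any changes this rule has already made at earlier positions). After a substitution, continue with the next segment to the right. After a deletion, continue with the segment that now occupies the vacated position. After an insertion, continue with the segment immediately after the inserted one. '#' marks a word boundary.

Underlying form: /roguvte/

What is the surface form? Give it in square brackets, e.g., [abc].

[rohufti]

Rule 1 Regressive Voicing Assimilation: [roguvte] → [rogufte]
Rule 2 Intervocalic Lenition: [rogufte] → [rohufte]
Rule 3 Final Vowel Raising: [rohufte] → [rohufti]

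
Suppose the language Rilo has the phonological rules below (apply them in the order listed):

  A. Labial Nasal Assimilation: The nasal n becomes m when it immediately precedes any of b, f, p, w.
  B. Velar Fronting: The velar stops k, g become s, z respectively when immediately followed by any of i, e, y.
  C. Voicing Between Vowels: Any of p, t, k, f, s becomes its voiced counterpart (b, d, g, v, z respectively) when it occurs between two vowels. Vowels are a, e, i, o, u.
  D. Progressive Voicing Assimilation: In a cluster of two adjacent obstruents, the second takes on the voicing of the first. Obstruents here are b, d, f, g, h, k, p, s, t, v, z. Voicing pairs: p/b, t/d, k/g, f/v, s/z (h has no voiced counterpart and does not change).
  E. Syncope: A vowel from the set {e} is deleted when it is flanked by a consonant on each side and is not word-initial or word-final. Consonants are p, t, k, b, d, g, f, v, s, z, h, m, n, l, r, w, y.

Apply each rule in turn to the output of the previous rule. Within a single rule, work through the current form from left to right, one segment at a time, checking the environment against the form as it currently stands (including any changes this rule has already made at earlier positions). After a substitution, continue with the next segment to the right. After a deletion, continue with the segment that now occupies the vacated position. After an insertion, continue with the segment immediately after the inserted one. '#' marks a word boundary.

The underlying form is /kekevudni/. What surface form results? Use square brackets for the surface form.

[szvudni]

A Labial Nasal Assimilation: no change — [kekevudni]
B Velar Fronting: [kekevudni] → [sesevudni]
C Voicing Between Vowels: [sesevudni] → [sezevudni]
D Progressive Voicing Assimilation: no change — [sezevudni]
E Syncope: [sezevudni] → [szvudni]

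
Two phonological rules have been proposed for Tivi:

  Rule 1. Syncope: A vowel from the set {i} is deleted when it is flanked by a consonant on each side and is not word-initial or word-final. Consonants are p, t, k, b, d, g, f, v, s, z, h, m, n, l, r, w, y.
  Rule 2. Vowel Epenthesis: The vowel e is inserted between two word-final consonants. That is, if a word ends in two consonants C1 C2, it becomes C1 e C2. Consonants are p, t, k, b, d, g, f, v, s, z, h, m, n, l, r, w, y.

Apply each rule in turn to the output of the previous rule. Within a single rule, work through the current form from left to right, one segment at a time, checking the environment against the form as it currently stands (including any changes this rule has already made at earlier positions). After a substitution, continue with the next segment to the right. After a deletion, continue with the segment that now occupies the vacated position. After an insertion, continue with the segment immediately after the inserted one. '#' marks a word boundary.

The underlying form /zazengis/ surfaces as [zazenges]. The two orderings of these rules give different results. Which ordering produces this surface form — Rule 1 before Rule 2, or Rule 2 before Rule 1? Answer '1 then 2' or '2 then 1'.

1 then 2

Order 1 then 2:
  1 Syncope: [zazengis] → [zazengs]
  2 Vowel Epenthesis: [zazengs] → [zazenges]
  result: [zazenges]
Order 2 then 1:
  2 Vowel Epenthesis: no change — [zazengis]
  1 Syncope: [zazengis] → [zazengs]
  result: [zazengs]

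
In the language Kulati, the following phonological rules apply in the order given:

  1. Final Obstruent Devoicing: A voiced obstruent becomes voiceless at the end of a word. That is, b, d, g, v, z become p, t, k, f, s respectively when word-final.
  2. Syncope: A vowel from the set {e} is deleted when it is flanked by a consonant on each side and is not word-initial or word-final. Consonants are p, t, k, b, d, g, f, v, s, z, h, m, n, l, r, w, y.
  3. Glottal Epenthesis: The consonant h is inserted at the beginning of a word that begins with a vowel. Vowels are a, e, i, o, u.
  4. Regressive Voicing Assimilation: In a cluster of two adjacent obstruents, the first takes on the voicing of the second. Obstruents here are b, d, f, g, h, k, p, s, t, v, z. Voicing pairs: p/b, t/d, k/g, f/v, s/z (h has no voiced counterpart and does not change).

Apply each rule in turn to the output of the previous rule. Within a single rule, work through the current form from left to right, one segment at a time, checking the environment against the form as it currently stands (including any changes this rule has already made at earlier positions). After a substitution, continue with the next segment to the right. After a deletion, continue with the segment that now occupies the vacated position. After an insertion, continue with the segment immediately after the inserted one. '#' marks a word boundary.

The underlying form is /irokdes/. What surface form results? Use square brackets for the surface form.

[hirogts]

1 Final Obstruent Devoicing: no change — [irokdes]
2 Syncope: [irokdes] → [irokds]
3 Glottal Epenthesis: [irokds] → [hirokds]
4 Regressive Voicing Assimilation: [hirokds] → [hirogts]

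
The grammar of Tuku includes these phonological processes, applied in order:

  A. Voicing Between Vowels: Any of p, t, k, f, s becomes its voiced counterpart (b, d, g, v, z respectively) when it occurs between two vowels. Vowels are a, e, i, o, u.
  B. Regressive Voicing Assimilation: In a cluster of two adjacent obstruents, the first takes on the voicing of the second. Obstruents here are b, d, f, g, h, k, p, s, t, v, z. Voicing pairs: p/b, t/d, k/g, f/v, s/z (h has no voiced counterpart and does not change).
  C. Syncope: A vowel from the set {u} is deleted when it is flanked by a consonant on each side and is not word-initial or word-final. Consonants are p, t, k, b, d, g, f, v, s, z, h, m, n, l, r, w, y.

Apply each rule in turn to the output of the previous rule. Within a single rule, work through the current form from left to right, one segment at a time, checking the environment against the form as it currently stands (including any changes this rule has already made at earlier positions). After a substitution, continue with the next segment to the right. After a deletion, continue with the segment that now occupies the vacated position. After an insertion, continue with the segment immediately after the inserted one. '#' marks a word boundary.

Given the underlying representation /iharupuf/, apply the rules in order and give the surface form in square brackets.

A Voicing Between Vowels: [iharupuf] → [iharubuf]
B Regressive Voicing Assimilation: no change — [iharubuf]
C Syncope: [iharubuf] → [iharbf]

[iharbf]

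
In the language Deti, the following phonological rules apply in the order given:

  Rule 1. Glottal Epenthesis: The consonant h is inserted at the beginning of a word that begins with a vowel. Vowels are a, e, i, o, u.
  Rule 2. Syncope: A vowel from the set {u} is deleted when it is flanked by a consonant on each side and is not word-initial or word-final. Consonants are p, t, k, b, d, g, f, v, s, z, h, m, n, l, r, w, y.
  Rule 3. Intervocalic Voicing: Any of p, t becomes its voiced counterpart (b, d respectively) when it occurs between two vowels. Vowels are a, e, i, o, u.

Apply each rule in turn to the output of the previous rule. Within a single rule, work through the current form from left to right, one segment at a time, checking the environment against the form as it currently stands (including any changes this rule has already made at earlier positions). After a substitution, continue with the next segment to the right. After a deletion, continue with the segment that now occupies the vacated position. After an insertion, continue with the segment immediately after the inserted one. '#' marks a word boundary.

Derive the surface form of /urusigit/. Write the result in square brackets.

Rule 1 Glottal Epenthesis: [urusigit] → [hurusigit]
Rule 2 Syncope: [hurusigit] → [hrsigit]
Rule 3 Intervocalic Voicing: no change — [hrsigit]

[hrsigit]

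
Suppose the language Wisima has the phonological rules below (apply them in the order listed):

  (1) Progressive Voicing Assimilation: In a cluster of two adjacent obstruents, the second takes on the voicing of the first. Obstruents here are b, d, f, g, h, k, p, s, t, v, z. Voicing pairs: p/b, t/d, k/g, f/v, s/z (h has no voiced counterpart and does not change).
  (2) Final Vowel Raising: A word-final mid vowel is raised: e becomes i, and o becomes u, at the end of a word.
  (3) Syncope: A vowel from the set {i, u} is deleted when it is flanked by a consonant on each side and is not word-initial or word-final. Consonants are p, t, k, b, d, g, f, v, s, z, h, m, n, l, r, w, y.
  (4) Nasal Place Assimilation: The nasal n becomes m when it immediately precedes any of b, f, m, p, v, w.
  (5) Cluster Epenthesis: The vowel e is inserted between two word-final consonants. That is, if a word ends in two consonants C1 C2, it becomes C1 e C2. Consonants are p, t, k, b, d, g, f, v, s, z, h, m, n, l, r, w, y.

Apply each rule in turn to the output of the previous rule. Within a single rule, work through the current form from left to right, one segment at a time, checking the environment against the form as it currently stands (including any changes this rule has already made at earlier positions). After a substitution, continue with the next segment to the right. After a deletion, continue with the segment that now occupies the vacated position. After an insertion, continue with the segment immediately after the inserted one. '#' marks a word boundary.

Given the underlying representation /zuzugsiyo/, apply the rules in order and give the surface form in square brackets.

(1) Progressive Voicing Assimilation: [zuzugsiyo] → [zuzugziyo]
(2) Final Vowel Raising: [zuzugziyo] → [zuzugziyu]
(3) Syncope: [zuzugziyu] → [zzgzyu]
(4) Nasal Place Assimilation: no change — [zzgzyu]
(5) Cluster Epenthesis: no change — [zzgzyu]

[zzgzyu]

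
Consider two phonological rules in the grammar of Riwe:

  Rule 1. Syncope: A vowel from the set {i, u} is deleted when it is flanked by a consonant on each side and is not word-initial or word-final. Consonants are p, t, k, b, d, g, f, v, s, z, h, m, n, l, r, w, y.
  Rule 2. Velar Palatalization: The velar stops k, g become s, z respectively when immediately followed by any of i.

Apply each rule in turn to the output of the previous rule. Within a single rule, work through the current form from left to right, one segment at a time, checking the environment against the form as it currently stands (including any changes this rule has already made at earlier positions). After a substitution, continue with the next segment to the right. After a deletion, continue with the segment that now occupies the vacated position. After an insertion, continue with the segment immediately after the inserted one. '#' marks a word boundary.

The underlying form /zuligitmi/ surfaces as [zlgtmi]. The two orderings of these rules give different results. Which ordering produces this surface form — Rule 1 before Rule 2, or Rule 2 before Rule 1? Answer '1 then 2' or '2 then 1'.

Order 1 then 2:
  1 Syncope: [zuligitmi] → [zlgtmi]
  2 Velar Palatalization: no change — [zlgtmi]
  result: [zlgtmi]
Order 2 then 1:
  2 Velar Palatalization: [zuligitmi] → [zulizitmi]
  1 Syncope: [zulizitmi] → [zlztmi]
  result: [zlztmi]

1 then 2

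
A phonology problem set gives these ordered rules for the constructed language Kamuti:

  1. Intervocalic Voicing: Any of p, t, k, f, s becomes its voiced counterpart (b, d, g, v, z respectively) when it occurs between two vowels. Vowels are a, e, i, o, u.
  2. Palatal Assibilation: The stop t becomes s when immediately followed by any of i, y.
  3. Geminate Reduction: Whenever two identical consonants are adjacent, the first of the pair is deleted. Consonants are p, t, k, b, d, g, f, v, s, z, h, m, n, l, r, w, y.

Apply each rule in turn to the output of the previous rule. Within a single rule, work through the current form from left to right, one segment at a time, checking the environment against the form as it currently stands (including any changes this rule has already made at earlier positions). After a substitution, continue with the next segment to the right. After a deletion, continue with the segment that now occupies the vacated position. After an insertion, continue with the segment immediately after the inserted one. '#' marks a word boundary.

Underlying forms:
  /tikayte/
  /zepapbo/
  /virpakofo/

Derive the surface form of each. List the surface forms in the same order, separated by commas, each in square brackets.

/tikayte/:
  1 Intervocalic Voicing: [tikayte] → [tigayte]
  2 Palatal Assibilation: [tigayte] → [sigayte]
  3 Geminate Reduction: no change — [sigayte]
/zepapbo/:
  1 Intervocalic Voicing: [zepapbo] → [zebapbo]
  2 Palatal Assibilation: no change — [zebapbo]
  3 Geminate Reduction: no change — [zebapbo]
/virpakofo/:
  1 Intervocalic Voicing: [virpakofo] → [virpagovo]
  2 Palatal Assibilation: no change — [virpagovo]
  3 Geminate Reduction: no change — [virpagovo]

[sigayte], [zebapbo], [virpagovo]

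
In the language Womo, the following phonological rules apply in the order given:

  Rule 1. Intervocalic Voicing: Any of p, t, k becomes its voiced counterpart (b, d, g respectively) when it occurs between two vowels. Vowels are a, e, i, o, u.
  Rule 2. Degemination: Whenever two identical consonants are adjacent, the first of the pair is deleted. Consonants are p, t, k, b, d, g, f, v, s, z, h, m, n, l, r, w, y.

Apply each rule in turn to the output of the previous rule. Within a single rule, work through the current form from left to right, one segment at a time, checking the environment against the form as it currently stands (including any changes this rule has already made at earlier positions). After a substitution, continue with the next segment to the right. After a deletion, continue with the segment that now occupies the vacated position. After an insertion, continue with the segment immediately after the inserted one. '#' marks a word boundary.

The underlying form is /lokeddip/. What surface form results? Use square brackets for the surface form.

Rule 1 Intervocalic Voicing: [lokeddip] → [logeddip]
Rule 2 Degemination: [logeddip] → [logedip]

[logedip]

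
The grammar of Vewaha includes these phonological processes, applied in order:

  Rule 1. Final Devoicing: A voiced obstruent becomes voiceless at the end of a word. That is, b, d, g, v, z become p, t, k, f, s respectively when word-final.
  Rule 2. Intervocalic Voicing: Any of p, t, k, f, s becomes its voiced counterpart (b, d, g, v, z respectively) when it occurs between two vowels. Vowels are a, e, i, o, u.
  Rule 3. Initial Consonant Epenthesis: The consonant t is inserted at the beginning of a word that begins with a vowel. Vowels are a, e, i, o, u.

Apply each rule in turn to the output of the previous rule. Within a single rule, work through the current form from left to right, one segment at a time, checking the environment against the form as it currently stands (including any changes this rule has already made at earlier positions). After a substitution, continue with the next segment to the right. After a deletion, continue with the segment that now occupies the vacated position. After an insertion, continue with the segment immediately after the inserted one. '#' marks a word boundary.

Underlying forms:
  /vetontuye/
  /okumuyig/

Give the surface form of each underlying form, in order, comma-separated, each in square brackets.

/vetontuye/:
  Rule 1 Final Devoicing: no change — [vetontuye]
  Rule 2 Intervocalic Voicing: [vetontuye] → [vedontuye]
  Rule 3 Initial Consonant Epenthesis: no change — [vedontuye]
/okumuyig/:
  Rule 1 Final Devoicing: [okumuyig] → [okumuyik]
  Rule 2 Intervocalic Voicing: [okumuyik] → [ogumuyik]
  Rule 3 Initial Consonant Epenthesis: [ogumuyik] → [togumuyik]

[vedontuye], [togumuyik]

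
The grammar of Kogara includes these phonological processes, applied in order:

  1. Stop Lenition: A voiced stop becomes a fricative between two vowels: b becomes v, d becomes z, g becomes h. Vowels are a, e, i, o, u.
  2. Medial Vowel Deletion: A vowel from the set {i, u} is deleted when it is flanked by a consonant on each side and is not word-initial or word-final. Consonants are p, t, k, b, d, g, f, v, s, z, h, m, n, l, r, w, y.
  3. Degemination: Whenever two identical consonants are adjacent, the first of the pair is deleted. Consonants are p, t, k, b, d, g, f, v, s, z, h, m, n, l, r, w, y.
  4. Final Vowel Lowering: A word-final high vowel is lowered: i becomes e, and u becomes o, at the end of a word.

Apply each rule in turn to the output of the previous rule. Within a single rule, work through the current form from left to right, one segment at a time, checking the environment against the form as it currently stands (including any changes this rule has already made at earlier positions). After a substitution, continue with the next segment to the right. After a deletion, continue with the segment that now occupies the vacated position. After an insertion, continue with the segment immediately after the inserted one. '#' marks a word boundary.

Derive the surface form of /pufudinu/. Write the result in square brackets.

1 Stop Lenition: [pufudinu] → [pufuzinu]
2 Medial Vowel Deletion: [pufuzinu] → [pfznu]
3 Degemination: no change — [pfznu]
4 Final Vowel Lowering: [pfznu] → [pfzno]

[pfzno]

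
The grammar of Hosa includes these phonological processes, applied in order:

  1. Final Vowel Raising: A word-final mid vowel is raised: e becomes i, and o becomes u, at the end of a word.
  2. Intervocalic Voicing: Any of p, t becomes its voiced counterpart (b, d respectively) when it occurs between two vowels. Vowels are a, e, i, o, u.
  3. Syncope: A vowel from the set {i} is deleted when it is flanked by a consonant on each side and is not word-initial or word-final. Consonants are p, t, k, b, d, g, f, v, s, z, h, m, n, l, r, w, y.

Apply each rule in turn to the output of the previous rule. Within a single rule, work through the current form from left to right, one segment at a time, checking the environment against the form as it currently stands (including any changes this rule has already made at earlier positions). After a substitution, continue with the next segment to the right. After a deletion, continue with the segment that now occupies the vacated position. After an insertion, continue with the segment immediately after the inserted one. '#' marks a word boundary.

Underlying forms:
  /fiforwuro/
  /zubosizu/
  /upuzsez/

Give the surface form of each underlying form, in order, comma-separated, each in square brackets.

[fforwuru], [zuboszu], [ubuzsez]

/fiforwuro/:
  1 Final Vowel Raising: [fiforwuro] → [fiforwuru]
  2 Intervocalic Voicing: no change — [fiforwuru]
  3 Syncope: [fiforwuru] → [fforwuru]
/zubosizu/:
  1 Final Vowel Raising: no change — [zubosizu]
  2 Intervocalic Voicing: no change — [zubosizu]
  3 Syncope: [zubosizu] → [zuboszu]
/upuzsez/:
  1 Final Vowel Raising: no change — [upuzsez]
  2 Intervocalic Voicing: [upuzsez] → [ubuzsez]
  3 Syncope: no change — [ubuzsez]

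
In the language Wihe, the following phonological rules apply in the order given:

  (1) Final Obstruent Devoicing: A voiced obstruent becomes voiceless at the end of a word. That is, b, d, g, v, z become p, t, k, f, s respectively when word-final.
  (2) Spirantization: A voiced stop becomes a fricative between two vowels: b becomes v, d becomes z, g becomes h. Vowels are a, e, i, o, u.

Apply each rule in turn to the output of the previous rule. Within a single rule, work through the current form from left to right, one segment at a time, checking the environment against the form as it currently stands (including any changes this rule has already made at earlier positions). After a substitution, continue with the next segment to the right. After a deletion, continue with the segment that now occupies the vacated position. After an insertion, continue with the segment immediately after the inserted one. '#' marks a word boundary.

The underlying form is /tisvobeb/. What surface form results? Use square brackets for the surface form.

[tisvovep]

(1) Final Obstruent Devoicing: [tisvobeb] → [tisvobep]
(2) Spirantization: [tisvobep] → [tisvovep]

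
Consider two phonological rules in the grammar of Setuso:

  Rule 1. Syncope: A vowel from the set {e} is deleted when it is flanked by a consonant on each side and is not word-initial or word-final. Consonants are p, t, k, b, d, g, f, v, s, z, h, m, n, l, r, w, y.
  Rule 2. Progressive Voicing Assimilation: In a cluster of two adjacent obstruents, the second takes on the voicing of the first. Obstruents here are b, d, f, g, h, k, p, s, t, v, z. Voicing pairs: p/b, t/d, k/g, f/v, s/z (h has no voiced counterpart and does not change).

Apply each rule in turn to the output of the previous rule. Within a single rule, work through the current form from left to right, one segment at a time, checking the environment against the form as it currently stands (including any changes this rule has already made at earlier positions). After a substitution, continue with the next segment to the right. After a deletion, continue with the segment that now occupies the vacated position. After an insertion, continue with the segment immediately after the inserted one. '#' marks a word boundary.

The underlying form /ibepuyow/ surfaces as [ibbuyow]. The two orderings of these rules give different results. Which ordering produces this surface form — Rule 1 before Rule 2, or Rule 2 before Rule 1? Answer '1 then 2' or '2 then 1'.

Order 1 then 2:
  1 Syncope: [ibepuyow] → [ibpuyow]
  2 Progressive Voicing Assimilation: [ibpuyow] → [ibbuyow]
  result: [ibbuyow]
Order 2 then 1:
  2 Progressive Voicing Assimilation: no change — [ibepuyow]
  1 Syncope: [ibepuyow] → [ibpuyow]
  result: [ibpuyow]

1 then 2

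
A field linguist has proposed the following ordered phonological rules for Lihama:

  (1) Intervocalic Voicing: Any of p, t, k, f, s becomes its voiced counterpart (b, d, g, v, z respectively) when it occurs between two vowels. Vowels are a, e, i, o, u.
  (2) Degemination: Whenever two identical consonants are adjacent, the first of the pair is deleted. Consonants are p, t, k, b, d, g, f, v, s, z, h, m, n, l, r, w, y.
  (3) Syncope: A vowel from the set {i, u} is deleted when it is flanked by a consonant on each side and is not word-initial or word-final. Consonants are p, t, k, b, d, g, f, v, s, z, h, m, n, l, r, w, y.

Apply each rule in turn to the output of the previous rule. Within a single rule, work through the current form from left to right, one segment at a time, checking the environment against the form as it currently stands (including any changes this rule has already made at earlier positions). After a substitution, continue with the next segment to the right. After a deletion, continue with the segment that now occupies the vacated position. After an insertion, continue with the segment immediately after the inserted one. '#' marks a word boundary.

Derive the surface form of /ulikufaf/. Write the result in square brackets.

[ulgvaf]

(1) Intervocalic Voicing: [ulikufaf] → [uliguvaf]
(2) Degemination: no change — [uliguvaf]
(3) Syncope: [uliguvaf] → [ulgvaf]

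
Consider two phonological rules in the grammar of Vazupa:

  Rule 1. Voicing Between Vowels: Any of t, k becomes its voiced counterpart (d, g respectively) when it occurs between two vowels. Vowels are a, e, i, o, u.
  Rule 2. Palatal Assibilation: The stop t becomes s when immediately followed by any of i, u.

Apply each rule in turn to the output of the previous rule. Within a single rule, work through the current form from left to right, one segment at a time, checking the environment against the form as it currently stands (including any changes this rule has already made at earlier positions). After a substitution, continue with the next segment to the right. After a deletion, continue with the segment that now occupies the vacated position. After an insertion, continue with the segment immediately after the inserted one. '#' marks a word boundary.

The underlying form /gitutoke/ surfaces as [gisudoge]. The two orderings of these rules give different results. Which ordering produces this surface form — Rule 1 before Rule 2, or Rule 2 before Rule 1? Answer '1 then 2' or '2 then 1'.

2 then 1

Order 1 then 2:
  1 Voicing Between Vowels: [gitutoke] → [gidudoge]
  2 Palatal Assibilation: no change — [gidudoge]
  result: [gidudoge]
Order 2 then 1:
  2 Palatal Assibilation: [gitutoke] → [gisutoke]
  1 Voicing Between Vowels: [gisutoke] → [gisudoge]
  result: [gisudoge]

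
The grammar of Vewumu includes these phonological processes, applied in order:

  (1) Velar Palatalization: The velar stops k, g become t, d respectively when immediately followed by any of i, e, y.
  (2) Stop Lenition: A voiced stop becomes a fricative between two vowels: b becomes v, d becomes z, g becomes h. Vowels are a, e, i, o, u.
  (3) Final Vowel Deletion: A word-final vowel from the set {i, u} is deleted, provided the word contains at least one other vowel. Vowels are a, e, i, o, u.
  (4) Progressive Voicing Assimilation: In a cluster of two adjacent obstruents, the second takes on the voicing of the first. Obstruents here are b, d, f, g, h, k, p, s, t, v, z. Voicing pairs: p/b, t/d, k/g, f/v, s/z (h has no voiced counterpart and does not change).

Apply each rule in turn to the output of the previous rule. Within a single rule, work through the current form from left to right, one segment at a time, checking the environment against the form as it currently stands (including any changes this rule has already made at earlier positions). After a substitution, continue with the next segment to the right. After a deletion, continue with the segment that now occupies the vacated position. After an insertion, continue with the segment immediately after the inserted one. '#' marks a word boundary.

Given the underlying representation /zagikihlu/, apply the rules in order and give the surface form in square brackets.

(1) Velar Palatalization: [zagikihlu] → [zaditihlu]
(2) Stop Lenition: [zaditihlu] → [zazitihlu]
(3) Final Vowel Deletion: [zazitihlu] → [zazitihl]
(4) Progressive Voicing Assimilation: no change — [zazitihl]

[zazitihl]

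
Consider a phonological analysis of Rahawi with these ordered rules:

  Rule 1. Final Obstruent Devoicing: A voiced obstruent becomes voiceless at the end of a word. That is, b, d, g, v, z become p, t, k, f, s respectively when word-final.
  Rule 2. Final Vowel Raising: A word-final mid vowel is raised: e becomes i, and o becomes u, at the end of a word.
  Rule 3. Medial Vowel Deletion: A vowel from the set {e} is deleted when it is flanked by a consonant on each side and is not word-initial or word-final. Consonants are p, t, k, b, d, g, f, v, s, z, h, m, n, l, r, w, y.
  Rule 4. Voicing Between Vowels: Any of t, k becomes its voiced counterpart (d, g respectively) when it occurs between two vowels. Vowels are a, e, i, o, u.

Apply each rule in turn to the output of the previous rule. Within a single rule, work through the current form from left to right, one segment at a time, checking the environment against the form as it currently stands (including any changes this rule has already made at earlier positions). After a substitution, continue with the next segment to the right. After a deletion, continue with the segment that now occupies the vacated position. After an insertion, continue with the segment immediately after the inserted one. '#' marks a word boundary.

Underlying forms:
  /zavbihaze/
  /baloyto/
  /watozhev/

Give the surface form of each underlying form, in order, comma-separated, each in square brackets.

/zavbihaze/:
  Rule 1 Final Obstruent Devoicing: no change — [zavbihaze]
  Rule 2 Final Vowel Raising: [zavbihaze] → [zavbihazi]
  Rule 3 Medial Vowel Deletion: no change — [zavbihazi]
  Rule 4 Voicing Between Vowels: no change — [zavbihazi]
/baloyto/:
  Rule 1 Final Obstruent Devoicing: no change — [baloyto]
  Rule 2 Final Vowel Raising: [baloyto] → [baloytu]
  Rule 3 Medial Vowel Deletion: no change — [baloytu]
  Rule 4 Voicing Between Vowels: no change — [baloytu]
/watozhev/:
  Rule 1 Final Obstruent Devoicing: [watozhev] → [watozhef]
  Rule 2 Final Vowel Raising: no change — [watozhef]
  Rule 3 Medial Vowel Deletion: [watozhef] → [watozhf]
  Rule 4 Voicing Between Vowels: [watozhf] → [wadozhf]

[zavbihazi], [baloytu], [wadozhf]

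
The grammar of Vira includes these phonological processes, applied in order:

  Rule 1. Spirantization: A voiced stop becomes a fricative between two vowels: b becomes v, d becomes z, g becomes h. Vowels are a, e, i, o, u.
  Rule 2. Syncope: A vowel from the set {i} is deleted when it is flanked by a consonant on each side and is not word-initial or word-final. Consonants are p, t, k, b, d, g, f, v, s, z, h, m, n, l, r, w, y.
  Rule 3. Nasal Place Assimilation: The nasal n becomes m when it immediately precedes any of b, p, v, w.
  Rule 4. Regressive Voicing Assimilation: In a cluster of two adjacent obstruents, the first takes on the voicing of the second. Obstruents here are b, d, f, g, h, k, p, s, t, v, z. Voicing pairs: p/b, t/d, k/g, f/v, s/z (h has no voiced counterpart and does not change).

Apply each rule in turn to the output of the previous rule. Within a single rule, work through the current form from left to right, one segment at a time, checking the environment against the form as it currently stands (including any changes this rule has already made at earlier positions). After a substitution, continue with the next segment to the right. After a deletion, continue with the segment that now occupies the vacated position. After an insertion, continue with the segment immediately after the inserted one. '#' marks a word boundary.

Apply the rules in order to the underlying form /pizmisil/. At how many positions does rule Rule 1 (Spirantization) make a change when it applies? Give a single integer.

Rule 1 Spirantization: no change — [pizmisil]
Rule 2 Syncope: [pizmisil] → [pzmsl]
Rule 3 Nasal Place Assimilation: no change — [pzmsl]
Rule 4 Regressive Voicing Assimilation: [pzmsl] → [bzmsl]
Rule Rule 1 changed 0 position(s).

0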